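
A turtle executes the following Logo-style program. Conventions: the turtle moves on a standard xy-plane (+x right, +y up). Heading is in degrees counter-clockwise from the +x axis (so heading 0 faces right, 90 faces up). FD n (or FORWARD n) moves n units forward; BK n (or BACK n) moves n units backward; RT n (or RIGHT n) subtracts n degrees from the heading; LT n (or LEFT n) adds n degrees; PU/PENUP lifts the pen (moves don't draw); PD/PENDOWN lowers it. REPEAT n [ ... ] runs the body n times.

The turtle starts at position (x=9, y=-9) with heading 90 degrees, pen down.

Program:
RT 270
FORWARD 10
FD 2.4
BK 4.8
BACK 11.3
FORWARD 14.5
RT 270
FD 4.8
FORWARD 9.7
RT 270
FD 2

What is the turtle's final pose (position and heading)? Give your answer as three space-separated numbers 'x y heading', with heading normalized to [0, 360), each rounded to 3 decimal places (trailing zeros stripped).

Answer: 0.2 -23.5 0

Derivation:
Executing turtle program step by step:
Start: pos=(9,-9), heading=90, pen down
RT 270: heading 90 -> 180
FD 10: (9,-9) -> (-1,-9) [heading=180, draw]
FD 2.4: (-1,-9) -> (-3.4,-9) [heading=180, draw]
BK 4.8: (-3.4,-9) -> (1.4,-9) [heading=180, draw]
BK 11.3: (1.4,-9) -> (12.7,-9) [heading=180, draw]
FD 14.5: (12.7,-9) -> (-1.8,-9) [heading=180, draw]
RT 270: heading 180 -> 270
FD 4.8: (-1.8,-9) -> (-1.8,-13.8) [heading=270, draw]
FD 9.7: (-1.8,-13.8) -> (-1.8,-23.5) [heading=270, draw]
RT 270: heading 270 -> 0
FD 2: (-1.8,-23.5) -> (0.2,-23.5) [heading=0, draw]
Final: pos=(0.2,-23.5), heading=0, 8 segment(s) drawn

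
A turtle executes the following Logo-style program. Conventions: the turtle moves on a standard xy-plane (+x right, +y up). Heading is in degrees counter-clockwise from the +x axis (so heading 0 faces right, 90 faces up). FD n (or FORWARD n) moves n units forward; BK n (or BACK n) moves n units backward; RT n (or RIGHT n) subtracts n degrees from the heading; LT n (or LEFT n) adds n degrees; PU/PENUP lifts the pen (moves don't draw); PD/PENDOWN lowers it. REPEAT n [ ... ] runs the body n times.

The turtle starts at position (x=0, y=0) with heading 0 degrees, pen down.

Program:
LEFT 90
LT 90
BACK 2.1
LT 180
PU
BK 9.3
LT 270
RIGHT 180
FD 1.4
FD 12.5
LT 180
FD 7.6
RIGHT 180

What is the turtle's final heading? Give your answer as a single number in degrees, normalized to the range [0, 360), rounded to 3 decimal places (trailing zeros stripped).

Executing turtle program step by step:
Start: pos=(0,0), heading=0, pen down
LT 90: heading 0 -> 90
LT 90: heading 90 -> 180
BK 2.1: (0,0) -> (2.1,0) [heading=180, draw]
LT 180: heading 180 -> 0
PU: pen up
BK 9.3: (2.1,0) -> (-7.2,0) [heading=0, move]
LT 270: heading 0 -> 270
RT 180: heading 270 -> 90
FD 1.4: (-7.2,0) -> (-7.2,1.4) [heading=90, move]
FD 12.5: (-7.2,1.4) -> (-7.2,13.9) [heading=90, move]
LT 180: heading 90 -> 270
FD 7.6: (-7.2,13.9) -> (-7.2,6.3) [heading=270, move]
RT 180: heading 270 -> 90
Final: pos=(-7.2,6.3), heading=90, 1 segment(s) drawn

Answer: 90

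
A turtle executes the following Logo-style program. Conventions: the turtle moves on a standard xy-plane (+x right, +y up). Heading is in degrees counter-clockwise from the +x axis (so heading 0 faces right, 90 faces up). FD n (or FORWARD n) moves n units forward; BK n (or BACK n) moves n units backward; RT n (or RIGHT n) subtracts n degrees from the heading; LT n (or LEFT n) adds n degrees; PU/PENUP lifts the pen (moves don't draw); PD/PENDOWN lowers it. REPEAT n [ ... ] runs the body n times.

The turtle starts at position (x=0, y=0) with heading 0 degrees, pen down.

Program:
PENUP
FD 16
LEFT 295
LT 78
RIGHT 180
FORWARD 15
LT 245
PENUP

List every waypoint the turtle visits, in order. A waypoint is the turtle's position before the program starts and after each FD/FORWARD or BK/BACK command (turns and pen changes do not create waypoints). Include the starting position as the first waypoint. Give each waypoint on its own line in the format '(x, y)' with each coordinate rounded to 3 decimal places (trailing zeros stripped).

Executing turtle program step by step:
Start: pos=(0,0), heading=0, pen down
PU: pen up
FD 16: (0,0) -> (16,0) [heading=0, move]
LT 295: heading 0 -> 295
LT 78: heading 295 -> 13
RT 180: heading 13 -> 193
FD 15: (16,0) -> (1.384,-3.374) [heading=193, move]
LT 245: heading 193 -> 78
PU: pen up
Final: pos=(1.384,-3.374), heading=78, 0 segment(s) drawn
Waypoints (3 total):
(0, 0)
(16, 0)
(1.384, -3.374)

Answer: (0, 0)
(16, 0)
(1.384, -3.374)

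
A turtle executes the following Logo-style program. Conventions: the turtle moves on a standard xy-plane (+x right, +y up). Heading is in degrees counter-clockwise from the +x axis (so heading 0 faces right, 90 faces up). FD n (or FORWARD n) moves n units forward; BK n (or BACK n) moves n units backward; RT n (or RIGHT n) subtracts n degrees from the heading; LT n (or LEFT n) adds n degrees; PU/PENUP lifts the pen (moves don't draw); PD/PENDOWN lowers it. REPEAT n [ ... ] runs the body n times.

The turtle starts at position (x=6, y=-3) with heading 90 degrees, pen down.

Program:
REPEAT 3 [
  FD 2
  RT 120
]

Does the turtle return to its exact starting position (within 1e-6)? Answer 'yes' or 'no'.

Answer: yes

Derivation:
Executing turtle program step by step:
Start: pos=(6,-3), heading=90, pen down
REPEAT 3 [
  -- iteration 1/3 --
  FD 2: (6,-3) -> (6,-1) [heading=90, draw]
  RT 120: heading 90 -> 330
  -- iteration 2/3 --
  FD 2: (6,-1) -> (7.732,-2) [heading=330, draw]
  RT 120: heading 330 -> 210
  -- iteration 3/3 --
  FD 2: (7.732,-2) -> (6,-3) [heading=210, draw]
  RT 120: heading 210 -> 90
]
Final: pos=(6,-3), heading=90, 3 segment(s) drawn

Start position: (6, -3)
Final position: (6, -3)
Distance = 0; < 1e-6 -> CLOSED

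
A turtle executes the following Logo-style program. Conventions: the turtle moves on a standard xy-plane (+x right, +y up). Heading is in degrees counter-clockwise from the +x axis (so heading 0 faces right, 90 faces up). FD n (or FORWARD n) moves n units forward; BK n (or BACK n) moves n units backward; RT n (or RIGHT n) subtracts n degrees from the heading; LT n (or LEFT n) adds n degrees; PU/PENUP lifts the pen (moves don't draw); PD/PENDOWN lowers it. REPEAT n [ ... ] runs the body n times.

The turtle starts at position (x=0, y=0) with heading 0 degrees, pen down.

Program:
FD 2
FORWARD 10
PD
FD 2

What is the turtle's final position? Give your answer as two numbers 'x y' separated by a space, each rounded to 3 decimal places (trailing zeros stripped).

Answer: 14 0

Derivation:
Executing turtle program step by step:
Start: pos=(0,0), heading=0, pen down
FD 2: (0,0) -> (2,0) [heading=0, draw]
FD 10: (2,0) -> (12,0) [heading=0, draw]
PD: pen down
FD 2: (12,0) -> (14,0) [heading=0, draw]
Final: pos=(14,0), heading=0, 3 segment(s) drawn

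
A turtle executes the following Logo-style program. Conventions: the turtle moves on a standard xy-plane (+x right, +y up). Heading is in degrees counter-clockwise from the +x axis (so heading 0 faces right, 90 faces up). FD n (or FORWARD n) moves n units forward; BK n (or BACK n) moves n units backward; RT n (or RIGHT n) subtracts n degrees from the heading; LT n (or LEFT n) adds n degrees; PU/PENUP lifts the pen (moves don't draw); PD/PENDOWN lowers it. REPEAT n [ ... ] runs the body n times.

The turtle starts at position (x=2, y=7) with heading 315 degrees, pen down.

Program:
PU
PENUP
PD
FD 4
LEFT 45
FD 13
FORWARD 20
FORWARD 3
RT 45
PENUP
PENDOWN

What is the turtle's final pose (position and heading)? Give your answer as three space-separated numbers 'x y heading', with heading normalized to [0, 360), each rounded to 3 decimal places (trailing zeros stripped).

Executing turtle program step by step:
Start: pos=(2,7), heading=315, pen down
PU: pen up
PU: pen up
PD: pen down
FD 4: (2,7) -> (4.828,4.172) [heading=315, draw]
LT 45: heading 315 -> 0
FD 13: (4.828,4.172) -> (17.828,4.172) [heading=0, draw]
FD 20: (17.828,4.172) -> (37.828,4.172) [heading=0, draw]
FD 3: (37.828,4.172) -> (40.828,4.172) [heading=0, draw]
RT 45: heading 0 -> 315
PU: pen up
PD: pen down
Final: pos=(40.828,4.172), heading=315, 4 segment(s) drawn

Answer: 40.828 4.172 315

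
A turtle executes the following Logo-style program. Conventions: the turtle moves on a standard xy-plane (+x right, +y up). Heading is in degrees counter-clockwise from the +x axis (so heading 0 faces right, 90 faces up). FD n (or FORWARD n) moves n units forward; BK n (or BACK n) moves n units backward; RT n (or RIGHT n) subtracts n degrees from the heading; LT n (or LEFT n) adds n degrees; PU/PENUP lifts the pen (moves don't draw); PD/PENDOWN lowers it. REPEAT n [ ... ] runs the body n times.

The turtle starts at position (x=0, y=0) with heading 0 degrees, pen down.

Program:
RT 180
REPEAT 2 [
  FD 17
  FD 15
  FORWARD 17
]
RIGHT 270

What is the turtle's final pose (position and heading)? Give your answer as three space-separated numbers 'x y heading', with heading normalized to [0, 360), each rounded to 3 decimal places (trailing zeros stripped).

Executing turtle program step by step:
Start: pos=(0,0), heading=0, pen down
RT 180: heading 0 -> 180
REPEAT 2 [
  -- iteration 1/2 --
  FD 17: (0,0) -> (-17,0) [heading=180, draw]
  FD 15: (-17,0) -> (-32,0) [heading=180, draw]
  FD 17: (-32,0) -> (-49,0) [heading=180, draw]
  -- iteration 2/2 --
  FD 17: (-49,0) -> (-66,0) [heading=180, draw]
  FD 15: (-66,0) -> (-81,0) [heading=180, draw]
  FD 17: (-81,0) -> (-98,0) [heading=180, draw]
]
RT 270: heading 180 -> 270
Final: pos=(-98,0), heading=270, 6 segment(s) drawn

Answer: -98 0 270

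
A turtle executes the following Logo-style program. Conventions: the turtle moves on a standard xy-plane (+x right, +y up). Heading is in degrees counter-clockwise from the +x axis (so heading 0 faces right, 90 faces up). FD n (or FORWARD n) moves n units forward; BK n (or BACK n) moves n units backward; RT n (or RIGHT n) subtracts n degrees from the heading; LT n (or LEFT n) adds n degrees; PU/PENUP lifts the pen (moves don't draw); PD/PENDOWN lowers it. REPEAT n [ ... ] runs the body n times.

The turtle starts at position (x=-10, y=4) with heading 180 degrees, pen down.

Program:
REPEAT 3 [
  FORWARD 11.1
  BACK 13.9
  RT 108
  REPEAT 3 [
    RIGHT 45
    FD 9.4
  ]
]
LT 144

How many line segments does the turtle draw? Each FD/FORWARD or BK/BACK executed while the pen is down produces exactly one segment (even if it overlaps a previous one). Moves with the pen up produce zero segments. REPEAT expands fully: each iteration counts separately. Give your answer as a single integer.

Executing turtle program step by step:
Start: pos=(-10,4), heading=180, pen down
REPEAT 3 [
  -- iteration 1/3 --
  FD 11.1: (-10,4) -> (-21.1,4) [heading=180, draw]
  BK 13.9: (-21.1,4) -> (-7.2,4) [heading=180, draw]
  RT 108: heading 180 -> 72
  REPEAT 3 [
    -- iteration 1/3 --
    RT 45: heading 72 -> 27
    FD 9.4: (-7.2,4) -> (1.175,8.268) [heading=27, draw]
    -- iteration 2/3 --
    RT 45: heading 27 -> 342
    FD 9.4: (1.175,8.268) -> (10.115,5.363) [heading=342, draw]
    -- iteration 3/3 --
    RT 45: heading 342 -> 297
    FD 9.4: (10.115,5.363) -> (14.383,-3.013) [heading=297, draw]
  ]
  -- iteration 2/3 --
  FD 11.1: (14.383,-3.013) -> (19.422,-12.903) [heading=297, draw]
  BK 13.9: (19.422,-12.903) -> (13.112,-0.518) [heading=297, draw]
  RT 108: heading 297 -> 189
  REPEAT 3 [
    -- iteration 1/3 --
    RT 45: heading 189 -> 144
    FD 9.4: (13.112,-0.518) -> (5.507,5.007) [heading=144, draw]
    -- iteration 2/3 --
    RT 45: heading 144 -> 99
    FD 9.4: (5.507,5.007) -> (4.036,14.292) [heading=99, draw]
    -- iteration 3/3 --
    RT 45: heading 99 -> 54
    FD 9.4: (4.036,14.292) -> (9.562,21.896) [heading=54, draw]
  ]
  -- iteration 3/3 --
  FD 11.1: (9.562,21.896) -> (16.086,30.876) [heading=54, draw]
  BK 13.9: (16.086,30.876) -> (7.916,19.631) [heading=54, draw]
  RT 108: heading 54 -> 306
  REPEAT 3 [
    -- iteration 1/3 --
    RT 45: heading 306 -> 261
    FD 9.4: (7.916,19.631) -> (6.445,10.347) [heading=261, draw]
    -- iteration 2/3 --
    RT 45: heading 261 -> 216
    FD 9.4: (6.445,10.347) -> (-1.159,4.822) [heading=216, draw]
    -- iteration 3/3 --
    RT 45: heading 216 -> 171
    FD 9.4: (-1.159,4.822) -> (-10.444,6.292) [heading=171, draw]
  ]
]
LT 144: heading 171 -> 315
Final: pos=(-10.444,6.292), heading=315, 15 segment(s) drawn
Segments drawn: 15

Answer: 15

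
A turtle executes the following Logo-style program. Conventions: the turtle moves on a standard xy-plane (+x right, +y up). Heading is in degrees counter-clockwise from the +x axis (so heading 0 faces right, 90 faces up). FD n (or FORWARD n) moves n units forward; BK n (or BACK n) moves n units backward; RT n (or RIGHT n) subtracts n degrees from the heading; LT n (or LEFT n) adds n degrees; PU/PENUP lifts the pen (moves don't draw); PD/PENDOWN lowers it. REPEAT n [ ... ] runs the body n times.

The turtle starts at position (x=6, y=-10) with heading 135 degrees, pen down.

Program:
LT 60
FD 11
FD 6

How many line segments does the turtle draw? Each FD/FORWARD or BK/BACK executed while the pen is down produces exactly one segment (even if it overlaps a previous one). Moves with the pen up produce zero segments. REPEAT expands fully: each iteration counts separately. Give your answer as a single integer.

Answer: 2

Derivation:
Executing turtle program step by step:
Start: pos=(6,-10), heading=135, pen down
LT 60: heading 135 -> 195
FD 11: (6,-10) -> (-4.625,-12.847) [heading=195, draw]
FD 6: (-4.625,-12.847) -> (-10.421,-14.4) [heading=195, draw]
Final: pos=(-10.421,-14.4), heading=195, 2 segment(s) drawn
Segments drawn: 2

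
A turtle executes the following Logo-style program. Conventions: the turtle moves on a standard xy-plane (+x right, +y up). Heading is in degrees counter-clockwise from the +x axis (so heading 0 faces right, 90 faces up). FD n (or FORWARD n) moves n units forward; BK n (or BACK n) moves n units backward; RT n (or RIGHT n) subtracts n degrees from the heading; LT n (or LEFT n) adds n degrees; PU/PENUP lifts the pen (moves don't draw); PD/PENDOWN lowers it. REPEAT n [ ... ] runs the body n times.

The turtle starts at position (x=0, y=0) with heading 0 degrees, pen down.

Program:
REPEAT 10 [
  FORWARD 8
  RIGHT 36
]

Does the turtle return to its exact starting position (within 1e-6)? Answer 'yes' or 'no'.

Answer: yes

Derivation:
Executing turtle program step by step:
Start: pos=(0,0), heading=0, pen down
REPEAT 10 [
  -- iteration 1/10 --
  FD 8: (0,0) -> (8,0) [heading=0, draw]
  RT 36: heading 0 -> 324
  -- iteration 2/10 --
  FD 8: (8,0) -> (14.472,-4.702) [heading=324, draw]
  RT 36: heading 324 -> 288
  -- iteration 3/10 --
  FD 8: (14.472,-4.702) -> (16.944,-12.311) [heading=288, draw]
  RT 36: heading 288 -> 252
  -- iteration 4/10 --
  FD 8: (16.944,-12.311) -> (14.472,-19.919) [heading=252, draw]
  RT 36: heading 252 -> 216
  -- iteration 5/10 --
  FD 8: (14.472,-19.919) -> (8,-24.621) [heading=216, draw]
  RT 36: heading 216 -> 180
  -- iteration 6/10 --
  FD 8: (8,-24.621) -> (0,-24.621) [heading=180, draw]
  RT 36: heading 180 -> 144
  -- iteration 7/10 --
  FD 8: (0,-24.621) -> (-6.472,-19.919) [heading=144, draw]
  RT 36: heading 144 -> 108
  -- iteration 8/10 --
  FD 8: (-6.472,-19.919) -> (-8.944,-12.311) [heading=108, draw]
  RT 36: heading 108 -> 72
  -- iteration 9/10 --
  FD 8: (-8.944,-12.311) -> (-6.472,-4.702) [heading=72, draw]
  RT 36: heading 72 -> 36
  -- iteration 10/10 --
  FD 8: (-6.472,-4.702) -> (0,0) [heading=36, draw]
  RT 36: heading 36 -> 0
]
Final: pos=(0,0), heading=0, 10 segment(s) drawn

Start position: (0, 0)
Final position: (0, 0)
Distance = 0; < 1e-6 -> CLOSED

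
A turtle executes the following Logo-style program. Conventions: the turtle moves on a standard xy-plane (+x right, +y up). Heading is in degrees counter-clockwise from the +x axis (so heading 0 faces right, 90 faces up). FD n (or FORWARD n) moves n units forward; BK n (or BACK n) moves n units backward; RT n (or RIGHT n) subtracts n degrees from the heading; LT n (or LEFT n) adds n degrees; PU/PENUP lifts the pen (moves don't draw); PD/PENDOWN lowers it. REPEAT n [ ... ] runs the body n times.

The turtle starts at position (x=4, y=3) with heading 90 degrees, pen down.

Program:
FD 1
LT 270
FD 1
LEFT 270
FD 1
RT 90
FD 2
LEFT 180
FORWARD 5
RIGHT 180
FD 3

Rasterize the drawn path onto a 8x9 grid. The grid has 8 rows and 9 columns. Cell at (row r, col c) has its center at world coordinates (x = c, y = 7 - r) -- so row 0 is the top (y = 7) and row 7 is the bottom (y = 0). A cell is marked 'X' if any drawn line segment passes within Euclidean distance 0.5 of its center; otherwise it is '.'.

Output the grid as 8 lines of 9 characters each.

Segment 0: (4,3) -> (4,4)
Segment 1: (4,4) -> (5,4)
Segment 2: (5,4) -> (5,3)
Segment 3: (5,3) -> (3,3)
Segment 4: (3,3) -> (8,3)
Segment 5: (8,3) -> (5,3)

Answer: .........
.........
.........
....XX...
...XXXXXX
.........
.........
.........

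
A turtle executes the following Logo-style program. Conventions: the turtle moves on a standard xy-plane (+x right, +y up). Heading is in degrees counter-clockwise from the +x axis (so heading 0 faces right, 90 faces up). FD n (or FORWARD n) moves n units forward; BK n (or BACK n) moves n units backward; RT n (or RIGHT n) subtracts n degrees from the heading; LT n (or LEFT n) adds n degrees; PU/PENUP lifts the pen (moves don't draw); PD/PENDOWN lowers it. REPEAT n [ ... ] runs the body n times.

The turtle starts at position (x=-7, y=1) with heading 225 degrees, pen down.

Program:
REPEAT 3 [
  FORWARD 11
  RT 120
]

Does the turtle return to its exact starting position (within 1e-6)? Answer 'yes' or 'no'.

Executing turtle program step by step:
Start: pos=(-7,1), heading=225, pen down
REPEAT 3 [
  -- iteration 1/3 --
  FD 11: (-7,1) -> (-14.778,-6.778) [heading=225, draw]
  RT 120: heading 225 -> 105
  -- iteration 2/3 --
  FD 11: (-14.778,-6.778) -> (-17.625,3.847) [heading=105, draw]
  RT 120: heading 105 -> 345
  -- iteration 3/3 --
  FD 11: (-17.625,3.847) -> (-7,1) [heading=345, draw]
  RT 120: heading 345 -> 225
]
Final: pos=(-7,1), heading=225, 3 segment(s) drawn

Start position: (-7, 1)
Final position: (-7, 1)
Distance = 0; < 1e-6 -> CLOSED

Answer: yes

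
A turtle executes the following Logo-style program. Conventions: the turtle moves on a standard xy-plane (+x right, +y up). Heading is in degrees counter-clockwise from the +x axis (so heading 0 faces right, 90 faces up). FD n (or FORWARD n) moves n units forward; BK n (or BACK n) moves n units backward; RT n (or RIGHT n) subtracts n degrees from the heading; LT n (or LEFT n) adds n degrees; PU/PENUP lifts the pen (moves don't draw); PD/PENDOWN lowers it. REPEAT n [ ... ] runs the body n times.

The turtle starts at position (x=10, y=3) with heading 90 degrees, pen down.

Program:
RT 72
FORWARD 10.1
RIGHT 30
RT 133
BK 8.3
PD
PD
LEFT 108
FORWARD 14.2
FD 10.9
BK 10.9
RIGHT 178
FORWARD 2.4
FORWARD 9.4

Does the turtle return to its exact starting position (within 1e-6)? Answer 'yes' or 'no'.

Executing turtle program step by step:
Start: pos=(10,3), heading=90, pen down
RT 72: heading 90 -> 18
FD 10.1: (10,3) -> (19.606,6.121) [heading=18, draw]
RT 30: heading 18 -> 348
RT 133: heading 348 -> 215
BK 8.3: (19.606,6.121) -> (26.405,10.882) [heading=215, draw]
PD: pen down
PD: pen down
LT 108: heading 215 -> 323
FD 14.2: (26.405,10.882) -> (37.745,2.336) [heading=323, draw]
FD 10.9: (37.745,2.336) -> (46.45,-4.224) [heading=323, draw]
BK 10.9: (46.45,-4.224) -> (37.745,2.336) [heading=323, draw]
RT 178: heading 323 -> 145
FD 2.4: (37.745,2.336) -> (35.779,3.713) [heading=145, draw]
FD 9.4: (35.779,3.713) -> (28.079,9.104) [heading=145, draw]
Final: pos=(28.079,9.104), heading=145, 7 segment(s) drawn

Start position: (10, 3)
Final position: (28.079, 9.104)
Distance = 19.082; >= 1e-6 -> NOT closed

Answer: no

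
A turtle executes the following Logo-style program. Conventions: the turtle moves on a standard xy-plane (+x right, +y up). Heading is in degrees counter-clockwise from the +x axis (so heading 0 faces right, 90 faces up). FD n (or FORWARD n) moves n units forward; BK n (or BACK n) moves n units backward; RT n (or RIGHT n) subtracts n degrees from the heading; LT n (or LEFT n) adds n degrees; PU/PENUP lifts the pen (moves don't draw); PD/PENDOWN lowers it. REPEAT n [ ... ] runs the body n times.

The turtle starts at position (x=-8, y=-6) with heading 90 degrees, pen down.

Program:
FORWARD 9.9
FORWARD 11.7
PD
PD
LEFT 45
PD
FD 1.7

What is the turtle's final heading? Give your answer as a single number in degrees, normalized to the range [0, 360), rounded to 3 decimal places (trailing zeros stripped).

Executing turtle program step by step:
Start: pos=(-8,-6), heading=90, pen down
FD 9.9: (-8,-6) -> (-8,3.9) [heading=90, draw]
FD 11.7: (-8,3.9) -> (-8,15.6) [heading=90, draw]
PD: pen down
PD: pen down
LT 45: heading 90 -> 135
PD: pen down
FD 1.7: (-8,15.6) -> (-9.202,16.802) [heading=135, draw]
Final: pos=(-9.202,16.802), heading=135, 3 segment(s) drawn

Answer: 135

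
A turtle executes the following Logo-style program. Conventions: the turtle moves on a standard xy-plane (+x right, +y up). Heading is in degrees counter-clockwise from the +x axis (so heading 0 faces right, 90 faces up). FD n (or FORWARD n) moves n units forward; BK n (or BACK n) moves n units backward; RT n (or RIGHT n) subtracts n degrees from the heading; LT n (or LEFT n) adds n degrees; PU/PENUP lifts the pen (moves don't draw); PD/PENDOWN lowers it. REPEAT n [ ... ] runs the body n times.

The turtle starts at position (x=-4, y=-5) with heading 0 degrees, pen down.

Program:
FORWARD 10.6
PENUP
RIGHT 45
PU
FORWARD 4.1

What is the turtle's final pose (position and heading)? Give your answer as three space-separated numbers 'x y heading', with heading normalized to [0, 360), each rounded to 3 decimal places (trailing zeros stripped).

Executing turtle program step by step:
Start: pos=(-4,-5), heading=0, pen down
FD 10.6: (-4,-5) -> (6.6,-5) [heading=0, draw]
PU: pen up
RT 45: heading 0 -> 315
PU: pen up
FD 4.1: (6.6,-5) -> (9.499,-7.899) [heading=315, move]
Final: pos=(9.499,-7.899), heading=315, 1 segment(s) drawn

Answer: 9.499 -7.899 315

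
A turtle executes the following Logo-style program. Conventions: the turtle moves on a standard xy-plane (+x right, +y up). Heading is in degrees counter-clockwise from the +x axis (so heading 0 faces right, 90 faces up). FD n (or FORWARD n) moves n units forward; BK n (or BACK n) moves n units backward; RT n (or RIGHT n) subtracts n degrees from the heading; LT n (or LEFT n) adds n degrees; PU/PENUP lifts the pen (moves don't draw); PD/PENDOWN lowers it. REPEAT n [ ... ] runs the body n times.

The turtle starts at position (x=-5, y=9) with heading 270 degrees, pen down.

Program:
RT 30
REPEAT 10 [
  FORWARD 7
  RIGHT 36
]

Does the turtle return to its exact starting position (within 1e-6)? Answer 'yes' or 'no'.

Answer: yes

Derivation:
Executing turtle program step by step:
Start: pos=(-5,9), heading=270, pen down
RT 30: heading 270 -> 240
REPEAT 10 [
  -- iteration 1/10 --
  FD 7: (-5,9) -> (-8.5,2.938) [heading=240, draw]
  RT 36: heading 240 -> 204
  -- iteration 2/10 --
  FD 7: (-8.5,2.938) -> (-14.895,0.091) [heading=204, draw]
  RT 36: heading 204 -> 168
  -- iteration 3/10 --
  FD 7: (-14.895,0.091) -> (-21.742,1.546) [heading=168, draw]
  RT 36: heading 168 -> 132
  -- iteration 4/10 --
  FD 7: (-21.742,1.546) -> (-26.426,6.748) [heading=132, draw]
  RT 36: heading 132 -> 96
  -- iteration 5/10 --
  FD 7: (-26.426,6.748) -> (-27.157,13.71) [heading=96, draw]
  RT 36: heading 96 -> 60
  -- iteration 6/10 --
  FD 7: (-27.157,13.71) -> (-23.657,19.772) [heading=60, draw]
  RT 36: heading 60 -> 24
  -- iteration 7/10 --
  FD 7: (-23.657,19.772) -> (-17.263,22.619) [heading=24, draw]
  RT 36: heading 24 -> 348
  -- iteration 8/10 --
  FD 7: (-17.263,22.619) -> (-10.416,21.164) [heading=348, draw]
  RT 36: heading 348 -> 312
  -- iteration 9/10 --
  FD 7: (-10.416,21.164) -> (-5.732,15.962) [heading=312, draw]
  RT 36: heading 312 -> 276
  -- iteration 10/10 --
  FD 7: (-5.732,15.962) -> (-5,9) [heading=276, draw]
  RT 36: heading 276 -> 240
]
Final: pos=(-5,9), heading=240, 10 segment(s) drawn

Start position: (-5, 9)
Final position: (-5, 9)
Distance = 0; < 1e-6 -> CLOSED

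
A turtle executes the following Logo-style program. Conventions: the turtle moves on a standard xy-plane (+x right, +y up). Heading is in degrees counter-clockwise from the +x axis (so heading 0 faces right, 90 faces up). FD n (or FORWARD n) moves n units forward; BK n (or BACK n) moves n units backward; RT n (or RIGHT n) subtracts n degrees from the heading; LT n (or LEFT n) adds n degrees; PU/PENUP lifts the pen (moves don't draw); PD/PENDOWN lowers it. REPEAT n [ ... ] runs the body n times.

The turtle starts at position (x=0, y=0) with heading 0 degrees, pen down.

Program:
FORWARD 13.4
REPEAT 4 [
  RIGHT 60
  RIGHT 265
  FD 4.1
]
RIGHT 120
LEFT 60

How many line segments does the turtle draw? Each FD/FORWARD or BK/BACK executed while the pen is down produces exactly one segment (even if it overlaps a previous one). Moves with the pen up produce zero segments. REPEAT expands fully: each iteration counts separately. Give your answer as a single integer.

Executing turtle program step by step:
Start: pos=(0,0), heading=0, pen down
FD 13.4: (0,0) -> (13.4,0) [heading=0, draw]
REPEAT 4 [
  -- iteration 1/4 --
  RT 60: heading 0 -> 300
  RT 265: heading 300 -> 35
  FD 4.1: (13.4,0) -> (16.759,2.352) [heading=35, draw]
  -- iteration 2/4 --
  RT 60: heading 35 -> 335
  RT 265: heading 335 -> 70
  FD 4.1: (16.759,2.352) -> (18.161,6.204) [heading=70, draw]
  -- iteration 3/4 --
  RT 60: heading 70 -> 10
  RT 265: heading 10 -> 105
  FD 4.1: (18.161,6.204) -> (17.1,10.165) [heading=105, draw]
  -- iteration 4/4 --
  RT 60: heading 105 -> 45
  RT 265: heading 45 -> 140
  FD 4.1: (17.1,10.165) -> (13.959,12.8) [heading=140, draw]
]
RT 120: heading 140 -> 20
LT 60: heading 20 -> 80
Final: pos=(13.959,12.8), heading=80, 5 segment(s) drawn
Segments drawn: 5

Answer: 5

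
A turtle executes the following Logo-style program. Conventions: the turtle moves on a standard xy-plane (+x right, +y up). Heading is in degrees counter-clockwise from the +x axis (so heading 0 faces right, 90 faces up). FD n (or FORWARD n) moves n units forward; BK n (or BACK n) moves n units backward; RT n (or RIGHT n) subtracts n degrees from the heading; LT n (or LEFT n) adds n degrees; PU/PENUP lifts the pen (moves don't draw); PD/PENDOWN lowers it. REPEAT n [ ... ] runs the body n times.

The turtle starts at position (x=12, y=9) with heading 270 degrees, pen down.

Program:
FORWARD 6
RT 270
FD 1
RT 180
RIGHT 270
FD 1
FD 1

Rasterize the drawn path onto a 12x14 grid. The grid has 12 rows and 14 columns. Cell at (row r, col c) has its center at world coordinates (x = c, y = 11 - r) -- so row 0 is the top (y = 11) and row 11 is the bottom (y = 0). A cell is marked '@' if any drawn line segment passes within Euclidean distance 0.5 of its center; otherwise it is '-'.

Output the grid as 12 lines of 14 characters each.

Answer: --------------
--------------
------------@-
------------@-
------------@-
------------@-
------------@-
------------@-
------------@@
-------------@
-------------@
--------------

Derivation:
Segment 0: (12,9) -> (12,3)
Segment 1: (12,3) -> (13,3)
Segment 2: (13,3) -> (13,2)
Segment 3: (13,2) -> (13,1)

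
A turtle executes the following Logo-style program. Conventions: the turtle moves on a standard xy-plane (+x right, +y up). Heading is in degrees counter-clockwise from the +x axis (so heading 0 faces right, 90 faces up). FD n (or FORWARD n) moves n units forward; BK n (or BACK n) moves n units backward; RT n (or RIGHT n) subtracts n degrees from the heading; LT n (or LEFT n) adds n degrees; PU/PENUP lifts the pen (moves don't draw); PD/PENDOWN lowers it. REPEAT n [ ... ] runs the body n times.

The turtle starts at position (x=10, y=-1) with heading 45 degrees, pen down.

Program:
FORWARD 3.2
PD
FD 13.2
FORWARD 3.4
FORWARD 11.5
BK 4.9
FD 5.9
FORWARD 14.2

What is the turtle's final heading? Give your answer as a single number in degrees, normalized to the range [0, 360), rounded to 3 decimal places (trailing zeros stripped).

Answer: 45

Derivation:
Executing turtle program step by step:
Start: pos=(10,-1), heading=45, pen down
FD 3.2: (10,-1) -> (12.263,1.263) [heading=45, draw]
PD: pen down
FD 13.2: (12.263,1.263) -> (21.597,10.597) [heading=45, draw]
FD 3.4: (21.597,10.597) -> (24.001,13.001) [heading=45, draw]
FD 11.5: (24.001,13.001) -> (32.132,21.132) [heading=45, draw]
BK 4.9: (32.132,21.132) -> (28.668,17.668) [heading=45, draw]
FD 5.9: (28.668,17.668) -> (32.84,21.84) [heading=45, draw]
FD 14.2: (32.84,21.84) -> (42.88,31.88) [heading=45, draw]
Final: pos=(42.88,31.88), heading=45, 7 segment(s) drawn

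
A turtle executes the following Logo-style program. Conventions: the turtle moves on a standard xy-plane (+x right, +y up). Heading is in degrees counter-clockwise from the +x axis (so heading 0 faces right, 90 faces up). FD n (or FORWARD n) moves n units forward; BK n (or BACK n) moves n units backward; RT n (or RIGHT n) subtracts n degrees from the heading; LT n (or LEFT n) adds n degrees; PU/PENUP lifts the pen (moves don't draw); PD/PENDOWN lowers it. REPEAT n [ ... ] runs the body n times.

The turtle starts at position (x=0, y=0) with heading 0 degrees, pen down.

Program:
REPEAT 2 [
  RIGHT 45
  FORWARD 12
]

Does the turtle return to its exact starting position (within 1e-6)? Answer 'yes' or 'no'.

Executing turtle program step by step:
Start: pos=(0,0), heading=0, pen down
REPEAT 2 [
  -- iteration 1/2 --
  RT 45: heading 0 -> 315
  FD 12: (0,0) -> (8.485,-8.485) [heading=315, draw]
  -- iteration 2/2 --
  RT 45: heading 315 -> 270
  FD 12: (8.485,-8.485) -> (8.485,-20.485) [heading=270, draw]
]
Final: pos=(8.485,-20.485), heading=270, 2 segment(s) drawn

Start position: (0, 0)
Final position: (8.485, -20.485)
Distance = 22.173; >= 1e-6 -> NOT closed

Answer: no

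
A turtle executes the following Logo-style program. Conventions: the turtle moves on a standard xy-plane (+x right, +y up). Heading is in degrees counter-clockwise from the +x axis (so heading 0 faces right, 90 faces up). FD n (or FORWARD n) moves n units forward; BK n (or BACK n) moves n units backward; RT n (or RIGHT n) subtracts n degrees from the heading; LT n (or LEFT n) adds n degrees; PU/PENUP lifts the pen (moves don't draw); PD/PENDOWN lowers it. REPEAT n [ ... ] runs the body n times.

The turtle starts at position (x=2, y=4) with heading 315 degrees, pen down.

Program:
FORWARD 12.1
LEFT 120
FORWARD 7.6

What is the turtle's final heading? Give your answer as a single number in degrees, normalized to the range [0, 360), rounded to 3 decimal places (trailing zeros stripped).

Answer: 75

Derivation:
Executing turtle program step by step:
Start: pos=(2,4), heading=315, pen down
FD 12.1: (2,4) -> (10.556,-4.556) [heading=315, draw]
LT 120: heading 315 -> 75
FD 7.6: (10.556,-4.556) -> (12.523,2.785) [heading=75, draw]
Final: pos=(12.523,2.785), heading=75, 2 segment(s) drawn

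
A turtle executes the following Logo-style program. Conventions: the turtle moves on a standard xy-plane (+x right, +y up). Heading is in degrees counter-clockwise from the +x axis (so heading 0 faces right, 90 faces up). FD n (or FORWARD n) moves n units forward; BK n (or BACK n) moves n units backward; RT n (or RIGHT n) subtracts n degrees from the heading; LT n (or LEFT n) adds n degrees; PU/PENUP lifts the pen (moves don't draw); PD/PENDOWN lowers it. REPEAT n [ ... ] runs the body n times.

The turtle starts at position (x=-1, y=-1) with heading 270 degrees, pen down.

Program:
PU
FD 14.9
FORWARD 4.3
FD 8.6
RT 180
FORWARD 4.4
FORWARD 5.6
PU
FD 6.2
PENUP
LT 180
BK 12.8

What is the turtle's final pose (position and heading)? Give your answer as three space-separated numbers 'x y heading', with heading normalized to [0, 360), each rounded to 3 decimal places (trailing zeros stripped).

Answer: -1 0.2 270

Derivation:
Executing turtle program step by step:
Start: pos=(-1,-1), heading=270, pen down
PU: pen up
FD 14.9: (-1,-1) -> (-1,-15.9) [heading=270, move]
FD 4.3: (-1,-15.9) -> (-1,-20.2) [heading=270, move]
FD 8.6: (-1,-20.2) -> (-1,-28.8) [heading=270, move]
RT 180: heading 270 -> 90
FD 4.4: (-1,-28.8) -> (-1,-24.4) [heading=90, move]
FD 5.6: (-1,-24.4) -> (-1,-18.8) [heading=90, move]
PU: pen up
FD 6.2: (-1,-18.8) -> (-1,-12.6) [heading=90, move]
PU: pen up
LT 180: heading 90 -> 270
BK 12.8: (-1,-12.6) -> (-1,0.2) [heading=270, move]
Final: pos=(-1,0.2), heading=270, 0 segment(s) drawn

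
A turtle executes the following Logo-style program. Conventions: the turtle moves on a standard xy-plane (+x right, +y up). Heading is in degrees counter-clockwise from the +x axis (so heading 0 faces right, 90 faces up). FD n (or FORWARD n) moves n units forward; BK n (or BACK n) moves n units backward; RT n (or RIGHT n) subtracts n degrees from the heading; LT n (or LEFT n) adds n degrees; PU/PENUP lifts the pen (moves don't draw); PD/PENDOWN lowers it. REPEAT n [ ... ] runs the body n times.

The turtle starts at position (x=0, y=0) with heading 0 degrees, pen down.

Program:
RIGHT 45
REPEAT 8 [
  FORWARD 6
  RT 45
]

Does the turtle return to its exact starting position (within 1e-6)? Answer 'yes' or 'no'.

Answer: yes

Derivation:
Executing turtle program step by step:
Start: pos=(0,0), heading=0, pen down
RT 45: heading 0 -> 315
REPEAT 8 [
  -- iteration 1/8 --
  FD 6: (0,0) -> (4.243,-4.243) [heading=315, draw]
  RT 45: heading 315 -> 270
  -- iteration 2/8 --
  FD 6: (4.243,-4.243) -> (4.243,-10.243) [heading=270, draw]
  RT 45: heading 270 -> 225
  -- iteration 3/8 --
  FD 6: (4.243,-10.243) -> (0,-14.485) [heading=225, draw]
  RT 45: heading 225 -> 180
  -- iteration 4/8 --
  FD 6: (0,-14.485) -> (-6,-14.485) [heading=180, draw]
  RT 45: heading 180 -> 135
  -- iteration 5/8 --
  FD 6: (-6,-14.485) -> (-10.243,-10.243) [heading=135, draw]
  RT 45: heading 135 -> 90
  -- iteration 6/8 --
  FD 6: (-10.243,-10.243) -> (-10.243,-4.243) [heading=90, draw]
  RT 45: heading 90 -> 45
  -- iteration 7/8 --
  FD 6: (-10.243,-4.243) -> (-6,0) [heading=45, draw]
  RT 45: heading 45 -> 0
  -- iteration 8/8 --
  FD 6: (-6,0) -> (0,0) [heading=0, draw]
  RT 45: heading 0 -> 315
]
Final: pos=(0,0), heading=315, 8 segment(s) drawn

Start position: (0, 0)
Final position: (0, 0)
Distance = 0; < 1e-6 -> CLOSED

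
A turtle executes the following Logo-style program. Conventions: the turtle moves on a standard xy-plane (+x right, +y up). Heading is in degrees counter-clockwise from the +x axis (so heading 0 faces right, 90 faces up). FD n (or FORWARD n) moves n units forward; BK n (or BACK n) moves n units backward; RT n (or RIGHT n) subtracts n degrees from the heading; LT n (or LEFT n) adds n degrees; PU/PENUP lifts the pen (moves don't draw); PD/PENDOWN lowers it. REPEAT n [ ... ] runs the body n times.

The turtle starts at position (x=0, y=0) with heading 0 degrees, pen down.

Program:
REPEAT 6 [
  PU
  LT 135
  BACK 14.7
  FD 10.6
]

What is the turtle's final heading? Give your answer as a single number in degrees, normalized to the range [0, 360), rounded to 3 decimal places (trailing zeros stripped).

Answer: 90

Derivation:
Executing turtle program step by step:
Start: pos=(0,0), heading=0, pen down
REPEAT 6 [
  -- iteration 1/6 --
  PU: pen up
  LT 135: heading 0 -> 135
  BK 14.7: (0,0) -> (10.394,-10.394) [heading=135, move]
  FD 10.6: (10.394,-10.394) -> (2.899,-2.899) [heading=135, move]
  -- iteration 2/6 --
  PU: pen up
  LT 135: heading 135 -> 270
  BK 14.7: (2.899,-2.899) -> (2.899,11.801) [heading=270, move]
  FD 10.6: (2.899,11.801) -> (2.899,1.201) [heading=270, move]
  -- iteration 3/6 --
  PU: pen up
  LT 135: heading 270 -> 45
  BK 14.7: (2.899,1.201) -> (-7.495,-9.194) [heading=45, move]
  FD 10.6: (-7.495,-9.194) -> (0,-1.698) [heading=45, move]
  -- iteration 4/6 --
  PU: pen up
  LT 135: heading 45 -> 180
  BK 14.7: (0,-1.698) -> (14.7,-1.698) [heading=180, move]
  FD 10.6: (14.7,-1.698) -> (4.1,-1.698) [heading=180, move]
  -- iteration 5/6 --
  PU: pen up
  LT 135: heading 180 -> 315
  BK 14.7: (4.1,-1.698) -> (-6.294,8.696) [heading=315, move]
  FD 10.6: (-6.294,8.696) -> (1.201,1.201) [heading=315, move]
  -- iteration 6/6 --
  PU: pen up
  LT 135: heading 315 -> 90
  BK 14.7: (1.201,1.201) -> (1.201,-13.499) [heading=90, move]
  FD 10.6: (1.201,-13.499) -> (1.201,-2.899) [heading=90, move]
]
Final: pos=(1.201,-2.899), heading=90, 0 segment(s) drawn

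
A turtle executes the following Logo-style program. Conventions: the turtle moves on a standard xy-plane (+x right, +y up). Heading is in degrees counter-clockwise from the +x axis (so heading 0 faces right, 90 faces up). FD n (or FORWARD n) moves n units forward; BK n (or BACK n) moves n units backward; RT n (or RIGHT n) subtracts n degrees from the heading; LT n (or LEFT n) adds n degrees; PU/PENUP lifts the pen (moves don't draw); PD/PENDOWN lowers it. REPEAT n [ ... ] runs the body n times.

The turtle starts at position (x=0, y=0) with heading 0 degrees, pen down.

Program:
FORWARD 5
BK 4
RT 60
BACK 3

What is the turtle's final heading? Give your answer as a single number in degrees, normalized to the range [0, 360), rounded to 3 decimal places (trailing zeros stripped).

Answer: 300

Derivation:
Executing turtle program step by step:
Start: pos=(0,0), heading=0, pen down
FD 5: (0,0) -> (5,0) [heading=0, draw]
BK 4: (5,0) -> (1,0) [heading=0, draw]
RT 60: heading 0 -> 300
BK 3: (1,0) -> (-0.5,2.598) [heading=300, draw]
Final: pos=(-0.5,2.598), heading=300, 3 segment(s) drawn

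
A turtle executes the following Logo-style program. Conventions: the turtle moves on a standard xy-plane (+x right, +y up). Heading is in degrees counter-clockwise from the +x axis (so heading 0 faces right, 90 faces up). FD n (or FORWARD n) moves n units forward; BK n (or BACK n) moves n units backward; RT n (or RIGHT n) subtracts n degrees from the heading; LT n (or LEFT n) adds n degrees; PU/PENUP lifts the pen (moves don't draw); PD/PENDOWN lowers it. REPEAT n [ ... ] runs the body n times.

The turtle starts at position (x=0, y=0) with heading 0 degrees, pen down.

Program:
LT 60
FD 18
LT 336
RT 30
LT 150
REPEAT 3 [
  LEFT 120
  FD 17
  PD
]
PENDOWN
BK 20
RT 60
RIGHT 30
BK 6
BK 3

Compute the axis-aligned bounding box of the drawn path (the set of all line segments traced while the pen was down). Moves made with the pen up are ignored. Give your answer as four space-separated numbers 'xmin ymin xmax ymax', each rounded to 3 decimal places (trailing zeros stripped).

Executing turtle program step by step:
Start: pos=(0,0), heading=0, pen down
LT 60: heading 0 -> 60
FD 18: (0,0) -> (9,15.588) [heading=60, draw]
LT 336: heading 60 -> 36
RT 30: heading 36 -> 6
LT 150: heading 6 -> 156
REPEAT 3 [
  -- iteration 1/3 --
  LT 120: heading 156 -> 276
  FD 17: (9,15.588) -> (10.777,-1.318) [heading=276, draw]
  PD: pen down
  -- iteration 2/3 --
  LT 120: heading 276 -> 36
  FD 17: (10.777,-1.318) -> (24.53,8.674) [heading=36, draw]
  PD: pen down
  -- iteration 3/3 --
  LT 120: heading 36 -> 156
  FD 17: (24.53,8.674) -> (9,15.588) [heading=156, draw]
  PD: pen down
]
PD: pen down
BK 20: (9,15.588) -> (27.271,7.454) [heading=156, draw]
RT 60: heading 156 -> 96
RT 30: heading 96 -> 66
BK 6: (27.271,7.454) -> (24.83,1.972) [heading=66, draw]
BK 3: (24.83,1.972) -> (23.61,-0.768) [heading=66, draw]
Final: pos=(23.61,-0.768), heading=66, 7 segment(s) drawn

Segment endpoints: x in {0, 9, 9, 10.777, 23.61, 24.53, 24.83, 27.271}, y in {-1.318, -0.768, 0, 1.972, 7.454, 8.674, 15.588, 15.588}
xmin=0, ymin=-1.318, xmax=27.271, ymax=15.588

Answer: 0 -1.318 27.271 15.588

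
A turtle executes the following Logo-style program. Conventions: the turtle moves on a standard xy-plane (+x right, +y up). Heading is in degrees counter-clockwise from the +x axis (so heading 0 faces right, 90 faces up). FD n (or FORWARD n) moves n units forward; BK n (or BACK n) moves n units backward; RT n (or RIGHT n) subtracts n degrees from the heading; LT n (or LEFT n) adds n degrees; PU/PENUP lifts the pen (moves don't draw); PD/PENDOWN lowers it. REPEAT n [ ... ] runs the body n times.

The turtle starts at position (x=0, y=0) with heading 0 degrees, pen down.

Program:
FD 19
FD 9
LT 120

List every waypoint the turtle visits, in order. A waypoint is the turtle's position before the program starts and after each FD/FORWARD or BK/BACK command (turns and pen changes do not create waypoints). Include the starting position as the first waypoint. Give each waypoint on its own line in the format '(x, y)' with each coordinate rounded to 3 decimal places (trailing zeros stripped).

Executing turtle program step by step:
Start: pos=(0,0), heading=0, pen down
FD 19: (0,0) -> (19,0) [heading=0, draw]
FD 9: (19,0) -> (28,0) [heading=0, draw]
LT 120: heading 0 -> 120
Final: pos=(28,0), heading=120, 2 segment(s) drawn
Waypoints (3 total):
(0, 0)
(19, 0)
(28, 0)

Answer: (0, 0)
(19, 0)
(28, 0)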